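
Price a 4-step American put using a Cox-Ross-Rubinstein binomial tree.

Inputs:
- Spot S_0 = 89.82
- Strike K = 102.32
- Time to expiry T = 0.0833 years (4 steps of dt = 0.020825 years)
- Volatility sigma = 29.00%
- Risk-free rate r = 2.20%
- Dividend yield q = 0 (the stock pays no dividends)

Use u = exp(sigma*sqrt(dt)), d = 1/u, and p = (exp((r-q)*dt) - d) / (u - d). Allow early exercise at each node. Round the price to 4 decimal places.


dt = T/N = 0.020825
u = exp(sigma*sqrt(dt)) = 1.042738; d = 1/u = 0.959014
p = (exp((r-q)*dt) - d) / (u - d) = 0.495013
Discount per step: exp(-r*dt) = 0.999542
Stock lattice S(k, i) with i counting down-moves:
  k=0: S(0,0) = 89.8200
  k=1: S(1,0) = 93.6587; S(1,1) = 86.1386
  k=2: S(2,0) = 97.6614; S(2,1) = 89.8200; S(2,2) = 82.6082
  k=3: S(3,0) = 101.8352; S(3,1) = 93.6587; S(3,2) = 86.1386; S(3,3) = 79.2224
  k=4: S(4,0) = 106.1874; S(4,1) = 97.6614; S(4,2) = 89.8200; S(4,3) = 82.6082; S(4,4) = 75.9754
Terminal payoffs V(N, i) = max(K - S_T, 0):
  V(4,0) = 0.000000; V(4,1) = 4.658569; V(4,2) = 12.500000; V(4,3) = 19.711827; V(4,4) = 26.344602
Backward induction: V(k, i) = exp(-r*dt) * [p * V(k+1, i) + (1-p) * V(k+1, i+1)]; then take max(V_cont, immediate exercise) for American.
  V(3,0) = exp(-r*dt) * [p*0.000000 + (1-p)*4.658569] = 2.351441; exercise = 0.484758; V(3,0) = max -> 2.351441
  V(3,1) = exp(-r*dt) * [p*4.658569 + (1-p)*12.500000] = 8.614445; exercise = 8.661313; V(3,1) = max -> 8.661313
  V(3,2) = exp(-r*dt) * [p*12.500000 + (1-p)*19.711827] = 16.134488; exercise = 16.181355; V(3,2) = max -> 16.181355
  V(3,3) = exp(-r*dt) * [p*19.711827 + (1-p)*26.344602] = 23.050732; exercise = 23.097599; V(3,3) = max -> 23.097599
  V(2,0) = exp(-r*dt) * [p*2.351441 + (1-p)*8.661313] = 5.535310; exercise = 4.658569; V(2,0) = max -> 5.535310
  V(2,1) = exp(-r*dt) * [p*8.661313 + (1-p)*16.181355] = 12.453133; exercise = 12.500000; V(2,1) = max -> 12.500000
  V(2,2) = exp(-r*dt) * [p*16.181355 + (1-p)*23.097599] = 19.664960; exercise = 19.711827; V(2,2) = max -> 19.711827
  V(1,0) = exp(-r*dt) * [p*5.535310 + (1-p)*12.500000] = 9.048245; exercise = 8.661313; V(1,0) = max -> 9.048245
  V(1,1) = exp(-r*dt) * [p*12.500000 + (1-p)*19.711827] = 16.134488; exercise = 16.181355; V(1,1) = max -> 16.181355
  V(0,0) = exp(-r*dt) * [p*9.048245 + (1-p)*16.181355] = 12.644581; exercise = 12.500000; V(0,0) = max -> 12.644581

Answer: Price = V(0,0) = 12.6446


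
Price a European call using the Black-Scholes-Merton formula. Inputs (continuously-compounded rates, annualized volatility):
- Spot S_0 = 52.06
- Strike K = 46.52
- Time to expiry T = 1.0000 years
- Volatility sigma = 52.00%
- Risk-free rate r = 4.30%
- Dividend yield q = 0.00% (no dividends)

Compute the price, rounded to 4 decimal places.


d1 = (ln(S/K) + (r - q + 0.5*sigma^2) * T) / (sigma * sqrt(T)) = 0.55906648
d2 = d1 - sigma * sqrt(T) = 0.03906648
exp(-rT) = 0.95791139; exp(-qT) = 1.00000000
C = S_0 * exp(-qT) * N(d1) - K * exp(-rT) * N(d2)
N(d1) = 0.71194183; N(d2) = 0.51558131
C = 52.0600 * 1.00000000 * 0.71194183 - 46.5200 * 0.95791139 * 0.51558131 = 14.0883

Answer: Price = 14.0883


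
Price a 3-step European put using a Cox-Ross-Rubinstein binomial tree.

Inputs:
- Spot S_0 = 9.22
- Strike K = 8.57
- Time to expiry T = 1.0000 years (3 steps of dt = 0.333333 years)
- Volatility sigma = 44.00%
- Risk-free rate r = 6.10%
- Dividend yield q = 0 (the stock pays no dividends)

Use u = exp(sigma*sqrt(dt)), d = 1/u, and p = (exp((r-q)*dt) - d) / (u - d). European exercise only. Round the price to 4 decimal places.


dt = T/N = 0.333333
u = exp(sigma*sqrt(dt)) = 1.289216; d = 1/u = 0.775665
p = (exp((r-q)*dt) - d) / (u - d) = 0.476830
Discount per step: exp(-r*dt) = 0.979872
Stock lattice S(k, i) with i counting down-moves:
  k=0: S(0,0) = 9.2200
  k=1: S(1,0) = 11.8866; S(1,1) = 7.1516
  k=2: S(2,0) = 15.3244; S(2,1) = 9.2200; S(2,2) = 5.5473
  k=3: S(3,0) = 19.7564; S(3,1) = 11.8866; S(3,2) = 7.1516; S(3,3) = 4.3028
Terminal payoffs V(N, i) = max(K - S_T, 0):
  V(3,0) = 0.000000; V(3,1) = 0.000000; V(3,2) = 1.418366; V(3,3) = 4.267171
Backward induction: V(k, i) = exp(-r*dt) * [p * V(k+1, i) + (1-p) * V(k+1, i+1)].
  V(2,0) = exp(-r*dt) * [p*0.000000 + (1-p)*0.000000] = 0.000000
  V(2,1) = exp(-r*dt) * [p*0.000000 + (1-p)*1.418366] = 0.727111
  V(2,2) = exp(-r*dt) * [p*1.418366 + (1-p)*4.267171] = 2.850228
  V(1,0) = exp(-r*dt) * [p*0.000000 + (1-p)*0.727111] = 0.372746
  V(1,1) = exp(-r*dt) * [p*0.727111 + (1-p)*2.850228] = 1.800870
  V(0,0) = exp(-r*dt) * [p*0.372746 + (1-p)*1.800870] = 1.097357

Answer: Price = V(0,0) = 1.0974


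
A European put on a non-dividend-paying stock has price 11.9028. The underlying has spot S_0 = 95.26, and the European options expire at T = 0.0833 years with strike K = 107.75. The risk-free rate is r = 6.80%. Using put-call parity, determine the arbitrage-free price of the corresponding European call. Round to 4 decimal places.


Answer: Call price = 0.0214

Derivation:
Put-call parity: C - P = S_0 * exp(-qT) - K * exp(-rT).
S_0 * exp(-qT) = 95.2600 * 1.00000000 = 95.26000000
K * exp(-rT) = 107.7500 * 0.99435161 = 107.14138624
C = P + S*exp(-qT) - K*exp(-rT)
C = 11.9028 + 95.26000000 - 107.14138624 = 0.0214


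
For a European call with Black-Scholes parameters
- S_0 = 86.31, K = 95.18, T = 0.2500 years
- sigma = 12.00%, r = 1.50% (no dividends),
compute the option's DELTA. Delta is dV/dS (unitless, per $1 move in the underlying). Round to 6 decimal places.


d1 = -1.5379061577; d2 = -1.5979061577
phi(d1) = 0.1222708995; exp(-qT) = 1.0000000000; exp(-rT) = 0.9962570225
N(d1) = 0.0620357807
Delta = exp(-qT) * N(d1) = 1.0000000000 * 0.0620357807 = 0.062036

Answer: Delta = 0.062036


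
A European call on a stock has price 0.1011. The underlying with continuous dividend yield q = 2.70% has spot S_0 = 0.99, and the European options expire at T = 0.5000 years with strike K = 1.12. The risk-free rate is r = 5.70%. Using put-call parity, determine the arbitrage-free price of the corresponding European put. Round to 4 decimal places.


Put-call parity: C - P = S_0 * exp(-qT) - K * exp(-rT).
S_0 * exp(-qT) = 0.9900 * 0.98659072 = 0.97672481
K * exp(-rT) = 1.1200 * 0.97190229 = 1.08853057
P = C - S*exp(-qT) + K*exp(-rT)
P = 0.1011 - 0.97672481 + 1.08853057 = 0.2129

Answer: Put price = 0.2129


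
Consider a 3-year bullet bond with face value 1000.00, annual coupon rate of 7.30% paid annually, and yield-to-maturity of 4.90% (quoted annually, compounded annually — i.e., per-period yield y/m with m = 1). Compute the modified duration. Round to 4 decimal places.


Answer: Modified duration = 2.6760

Derivation:
Coupon per period c = face * coupon_rate / m = 73.000000
Periods per year m = 1; per-period yield y/m = 0.049000
Number of cashflows N = 3
Cashflows (t years, CF_t, discount factor 1/(1+y/m)^(m*t), PV):
  t = 1.0000: CF_t = 73.000000, DF = 0.953289, PV = 69.590086
  t = 2.0000: CF_t = 73.000000, DF = 0.908760, PV = 66.339453
  t = 3.0000: CF_t = 1073.000000, DF = 0.866310, PV = 929.551075
Price P = sum_t PV_t = 1065.480613
First compute Macaulay numerator sum_t t * PV_t:
  t * PV_t at t = 1.0000: 69.590086
  t * PV_t at t = 2.0000: 132.678905
  t * PV_t at t = 3.0000: 2788.653225
Macaulay duration D = 2990.922216 / 1065.480613 = 2.807111
Modified duration = D / (1 + y/m) = 2.807111 / (1 + 0.049000) = 2.675987


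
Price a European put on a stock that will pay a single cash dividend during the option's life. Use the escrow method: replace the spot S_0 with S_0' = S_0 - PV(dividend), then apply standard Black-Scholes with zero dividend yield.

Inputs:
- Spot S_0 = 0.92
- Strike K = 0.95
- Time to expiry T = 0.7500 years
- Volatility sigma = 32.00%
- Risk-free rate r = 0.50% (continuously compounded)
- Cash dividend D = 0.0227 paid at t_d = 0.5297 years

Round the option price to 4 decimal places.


PV(D) = D * exp(-r * t_d) = 0.0227 * 0.99735500 = 0.02263996
S_0' = S_0 - PV(D) = 0.9200 - 0.02263996 = 0.89736004
d1 = (ln(S_0'/K) + (r + sigma^2/2)*T) / (sigma*sqrt(T)) = -0.05360271
d2 = d1 - sigma*sqrt(T) = -0.33073084
exp(-rT) = 0.99625702
N(-d1) = 0.52137415; N(-d2) = 0.62957610
P = K * exp(-rT) * N(-d2) - S_0' * N(-d1) = 0.9500 * 0.99625702 * 0.62957610 - 0.89736004 * 0.52137415 = 0.1280

Answer: Price = 0.1280


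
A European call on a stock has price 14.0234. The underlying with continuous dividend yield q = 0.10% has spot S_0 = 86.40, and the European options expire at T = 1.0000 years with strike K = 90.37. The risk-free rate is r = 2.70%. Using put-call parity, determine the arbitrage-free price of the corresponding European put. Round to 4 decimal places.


Put-call parity: C - P = S_0 * exp(-qT) - K * exp(-rT).
S_0 * exp(-qT) = 86.4000 * 0.99900050 = 86.31364319
K * exp(-rT) = 90.3700 * 0.97336124 = 87.96265540
P = C - S*exp(-qT) + K*exp(-rT)
P = 14.0234 - 86.31364319 + 87.96265540 = 15.6724

Answer: Put price = 15.6724


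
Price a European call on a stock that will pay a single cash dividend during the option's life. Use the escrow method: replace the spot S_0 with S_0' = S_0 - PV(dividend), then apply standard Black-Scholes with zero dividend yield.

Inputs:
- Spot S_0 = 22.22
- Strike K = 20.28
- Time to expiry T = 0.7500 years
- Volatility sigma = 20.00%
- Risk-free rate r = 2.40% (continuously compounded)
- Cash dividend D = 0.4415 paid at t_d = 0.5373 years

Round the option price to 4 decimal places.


PV(D) = D * exp(-r * t_d) = 0.4415 * 0.98718759 = 0.43584332
S_0' = S_0 - PV(D) = 22.2200 - 0.43584332 = 21.78415668
d1 = (ln(S_0'/K) + (r + sigma^2/2)*T) / (sigma*sqrt(T)) = 0.60360683
d2 = d1 - sigma*sqrt(T) = 0.43040175
exp(-rT) = 0.98216103
N(d1) = 0.72694746; N(d2) = 0.66654829
C = S_0' * N(d1) - K * exp(-rT) * N(d2) = 21.78415668 * 0.72694746 - 20.2800 * 0.98216103 * 0.66654829 = 2.5595

Answer: Price = 2.5595


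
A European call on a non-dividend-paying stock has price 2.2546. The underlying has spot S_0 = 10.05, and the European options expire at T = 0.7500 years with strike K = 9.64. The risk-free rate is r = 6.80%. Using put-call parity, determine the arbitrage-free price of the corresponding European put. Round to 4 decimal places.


Put-call parity: C - P = S_0 * exp(-qT) - K * exp(-rT).
S_0 * exp(-qT) = 10.0500 * 1.00000000 = 10.05000000
K * exp(-rT) = 9.6400 * 0.95027867 = 9.16068638
P = C - S*exp(-qT) + K*exp(-rT)
P = 2.2546 - 10.05000000 + 9.16068638 = 1.3653

Answer: Put price = 1.3653


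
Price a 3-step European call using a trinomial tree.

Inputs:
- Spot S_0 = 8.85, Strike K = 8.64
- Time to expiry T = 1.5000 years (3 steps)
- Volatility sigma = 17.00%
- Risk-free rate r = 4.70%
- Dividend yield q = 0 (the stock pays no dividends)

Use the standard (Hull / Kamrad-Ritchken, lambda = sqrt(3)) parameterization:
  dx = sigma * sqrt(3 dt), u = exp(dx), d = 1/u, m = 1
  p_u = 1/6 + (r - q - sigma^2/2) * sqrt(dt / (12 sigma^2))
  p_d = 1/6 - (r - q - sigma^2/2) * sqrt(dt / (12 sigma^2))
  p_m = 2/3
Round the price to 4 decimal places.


Answer: Price = V(0,0) = 1.1313

Derivation:
dt = T/N = 0.500000; dx = sigma*sqrt(3*dt) = 0.208207
u = exp(dx) = 1.231468; d = 1/u = 0.812039
p_u = 0.205750, p_m = 0.666667, p_d = 0.127583
Discount per step: exp(-r*dt) = 0.976774
Stock lattice S(k, j) with j the centered position index:
  k=0: S(0,+0) = 8.8500
  k=1: S(1,-1) = 7.1865; S(1,+0) = 8.8500; S(1,+1) = 10.8985
  k=2: S(2,-2) = 5.8358; S(2,-1) = 7.1865; S(2,+0) = 8.8500; S(2,+1) = 10.8985; S(2,+2) = 13.4211
  k=3: S(3,-3) = 4.7389; S(3,-2) = 5.8358; S(3,-1) = 7.1865; S(3,+0) = 8.8500; S(3,+1) = 10.8985; S(3,+2) = 13.4211; S(3,+3) = 16.5277
Terminal payoffs V(N, j) = max(S_T - K, 0):
  V(3,-3) = 0.000000; V(3,-2) = 0.000000; V(3,-1) = 0.000000; V(3,+0) = 0.210000; V(3,+1) = 2.258488; V(3,+2) = 4.781135; V(3,+3) = 7.887693
Backward induction: V(k, j) = exp(-r*dt) * [p_u * V(k+1, j+1) + p_m * V(k+1, j) + p_d * V(k+1, j-1)]
  V(2,-2) = exp(-r*dt) * [p_u*0.000000 + p_m*0.000000 + p_d*0.000000] = 0.000000
  V(2,-1) = exp(-r*dt) * [p_u*0.210000 + p_m*0.000000 + p_d*0.000000] = 0.042204
  V(2,+0) = exp(-r*dt) * [p_u*2.258488 + p_m*0.210000 + p_d*0.000000] = 0.590641
  V(2,+1) = exp(-r*dt) * [p_u*4.781135 + p_m*2.258488 + p_d*0.210000] = 2.457731
  V(2,+2) = exp(-r*dt) * [p_u*7.887693 + p_m*4.781135 + p_d*2.258488] = 4.980047
  V(1,-1) = exp(-r*dt) * [p_u*0.590641 + p_m*0.042204 + p_d*0.000000] = 0.146185
  V(1,+0) = exp(-r*dt) * [p_u*2.457731 + p_m*0.590641 + p_d*0.042204] = 0.883809
  V(1,+1) = exp(-r*dt) * [p_u*4.980047 + p_m*2.457731 + p_d*0.590641] = 2.674886
  V(0,+0) = exp(-r*dt) * [p_u*2.674886 + p_m*0.883809 + p_d*0.146185] = 1.131315


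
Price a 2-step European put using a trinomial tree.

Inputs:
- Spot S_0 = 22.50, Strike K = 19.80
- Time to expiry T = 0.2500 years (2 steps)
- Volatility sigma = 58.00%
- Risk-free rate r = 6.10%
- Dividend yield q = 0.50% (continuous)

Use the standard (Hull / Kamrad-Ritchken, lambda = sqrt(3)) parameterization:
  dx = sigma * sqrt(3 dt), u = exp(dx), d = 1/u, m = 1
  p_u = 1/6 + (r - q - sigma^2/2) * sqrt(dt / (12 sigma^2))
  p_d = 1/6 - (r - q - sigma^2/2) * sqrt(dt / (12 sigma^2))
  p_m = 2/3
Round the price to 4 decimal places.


dt = T/N = 0.125000; dx = sigma*sqrt(3*dt) = 0.355176
u = exp(dx) = 1.426432; d = 1/u = 0.701050
p_u = 0.146923, p_m = 0.666667, p_d = 0.186410
Discount per step: exp(-r*dt) = 0.992404
Stock lattice S(k, j) with j the centered position index:
  k=0: S(0,+0) = 22.5000
  k=1: S(1,-1) = 15.7736; S(1,+0) = 22.5000; S(1,+1) = 32.0947
  k=2: S(2,-2) = 11.0581; S(2,-1) = 15.7736; S(2,+0) = 22.5000; S(2,+1) = 32.0947; S(2,+2) = 45.7809
Terminal payoffs V(N, j) = max(K - S_T, 0):
  V(2,-2) = 8.741899; V(2,-1) = 4.026374; V(2,+0) = 0.000000; V(2,+1) = 0.000000; V(2,+2) = 0.000000
Backward induction: V(k, j) = exp(-r*dt) * [p_u * V(k+1, j+1) + p_m * V(k+1, j) + p_d * V(k+1, j-1)]
  V(1,-1) = exp(-r*dt) * [p_u*0.000000 + p_m*4.026374 + p_d*8.741899] = 4.281062
  V(1,+0) = exp(-r*dt) * [p_u*0.000000 + p_m*0.000000 + p_d*4.026374] = 0.744857
  V(1,+1) = exp(-r*dt) * [p_u*0.000000 + p_m*0.000000 + p_d*0.000000] = 0.000000
  V(0,+0) = exp(-r*dt) * [p_u*0.000000 + p_m*0.744857 + p_d*4.281062] = 1.284772

Answer: Price = V(0,0) = 1.2848


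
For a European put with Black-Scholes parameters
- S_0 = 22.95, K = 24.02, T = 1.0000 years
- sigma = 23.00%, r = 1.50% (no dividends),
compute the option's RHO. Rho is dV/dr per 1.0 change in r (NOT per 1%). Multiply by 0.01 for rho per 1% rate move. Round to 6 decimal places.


Answer: Rho = -14.147678

Derivation:
d1 = -0.0179081745; d2 = -0.2479081745
phi(d1) = 0.3988783146; exp(-qT) = 1.0000000000; exp(-rT) = 0.9851119396
N(-d2) = 0.5978972725
Rho = -K*T*exp(-rT)*N(-d2) = -24.0200 * 1.0000 * 0.9851119396 * 0.5978972725 = -14.147678


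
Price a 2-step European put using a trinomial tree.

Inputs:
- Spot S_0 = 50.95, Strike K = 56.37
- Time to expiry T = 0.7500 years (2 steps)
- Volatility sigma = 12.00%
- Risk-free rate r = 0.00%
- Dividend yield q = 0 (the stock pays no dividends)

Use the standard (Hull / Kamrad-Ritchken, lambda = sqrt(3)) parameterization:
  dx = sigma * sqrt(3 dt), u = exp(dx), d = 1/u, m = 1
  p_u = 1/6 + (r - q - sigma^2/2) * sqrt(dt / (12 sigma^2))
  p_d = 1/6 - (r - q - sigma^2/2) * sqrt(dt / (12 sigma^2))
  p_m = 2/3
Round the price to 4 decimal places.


Answer: Price = V(0,0) = 5.9593

Derivation:
dt = T/N = 0.375000; dx = sigma*sqrt(3*dt) = 0.127279
u = exp(dx) = 1.135734; d = 1/u = 0.880488
p_u = 0.156060, p_m = 0.666667, p_d = 0.177273
Discount per step: exp(-r*dt) = 1.000000
Stock lattice S(k, j) with j the centered position index:
  k=0: S(0,+0) = 50.9500
  k=1: S(1,-1) = 44.8609; S(1,+0) = 50.9500; S(1,+1) = 57.8657
  k=2: S(2,-2) = 39.4994; S(2,-1) = 44.8609; S(2,+0) = 50.9500; S(2,+1) = 57.8657; S(2,+2) = 65.7200
Terminal payoffs V(N, j) = max(K - S_T, 0):
  V(2,-2) = 16.870567; V(2,-1) = 11.509147; V(2,+0) = 5.420000; V(2,+1) = 0.000000; V(2,+2) = 0.000000
Backward induction: V(k, j) = exp(-r*dt) * [p_u * V(k+1, j+1) + p_m * V(k+1, j) + p_d * V(k+1, j-1)]
  V(1,-1) = exp(-r*dt) * [p_u*5.420000 + p_m*11.509147 + p_d*16.870567] = 11.509311
  V(1,+0) = exp(-r*dt) * [p_u*0.000000 + p_m*5.420000 + p_d*11.509147] = 5.653597
  V(1,+1) = exp(-r*dt) * [p_u*0.000000 + p_m*0.000000 + p_d*5.420000] = 0.960821
  V(0,+0) = exp(-r*dt) * [p_u*0.960821 + p_m*5.653597 + p_d*11.509311] = 5.959304


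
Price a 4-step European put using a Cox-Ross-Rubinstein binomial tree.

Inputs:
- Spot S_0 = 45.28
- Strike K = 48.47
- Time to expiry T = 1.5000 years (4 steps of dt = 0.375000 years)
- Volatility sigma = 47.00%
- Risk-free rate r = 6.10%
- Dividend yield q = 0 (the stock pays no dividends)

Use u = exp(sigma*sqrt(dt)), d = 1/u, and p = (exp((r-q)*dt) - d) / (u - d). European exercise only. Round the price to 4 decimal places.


Answer: Price = V(0,0) = 9.4896

Derivation:
dt = T/N = 0.375000
u = exp(sigma*sqrt(dt)) = 1.333511; d = 1/u = 0.749900
p = (exp((r-q)*dt) - d) / (u - d) = 0.468186
Discount per step: exp(-r*dt) = 0.977385
Stock lattice S(k, i) with i counting down-moves:
  k=0: S(0,0) = 45.2800
  k=1: S(1,0) = 60.3814; S(1,1) = 33.9555
  k=2: S(2,0) = 80.5192; S(2,1) = 45.2800; S(2,2) = 25.4632
  k=3: S(3,0) = 107.3732; S(3,1) = 60.3814; S(3,2) = 33.9555; S(3,3) = 19.0949
  k=4: S(4,0) = 143.1833; S(4,1) = 80.5192; S(4,2) = 45.2800; S(4,3) = 25.4632; S(4,4) = 14.3193
Terminal payoffs V(N, i) = max(K - S_T, 0):
  V(4,0) = 0.000000; V(4,1) = 0.000000; V(4,2) = 3.190000; V(4,3) = 23.006773; V(4,4) = 34.150743
Backward induction: V(k, i) = exp(-r*dt) * [p * V(k+1, i) + (1-p) * V(k+1, i+1)].
  V(3,0) = exp(-r*dt) * [p*0.000000 + (1-p)*0.000000] = 0.000000
  V(3,1) = exp(-r*dt) * [p*0.000000 + (1-p)*3.190000] = 1.658119
  V(3,2) = exp(-r*dt) * [p*3.190000 + (1-p)*23.006773] = 13.418349
  V(3,3) = exp(-r*dt) * [p*23.006773 + (1-p)*34.150743] = 28.278953
  V(2,0) = exp(-r*dt) * [p*0.000000 + (1-p)*1.658119] = 0.861868
  V(2,1) = exp(-r*dt) * [p*1.658119 + (1-p)*13.418349] = 7.733430
  V(2,2) = exp(-r*dt) * [p*13.418349 + (1-p)*28.278953] = 20.839231
  V(1,0) = exp(-r*dt) * [p*0.861868 + (1-p)*7.733430] = 4.414122
  V(1,1) = exp(-r*dt) * [p*7.733430 + (1-p)*20.839231] = 14.370755
  V(0,0) = exp(-r*dt) * [p*4.414122 + (1-p)*14.370755] = 9.489619


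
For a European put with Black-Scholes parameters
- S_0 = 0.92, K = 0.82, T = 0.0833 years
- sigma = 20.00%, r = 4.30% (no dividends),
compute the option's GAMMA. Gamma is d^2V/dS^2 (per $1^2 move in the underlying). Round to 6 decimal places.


Answer: Gamma = 0.855756

Derivation:
d1 = 2.0843724663; d2 = 2.0266489876
phi(d1) = 0.0454454387; exp(-qT) = 1.0000000000; exp(-rT) = 0.9964245074
Gamma = exp(-qT) * phi(d1) / (S * sigma * sqrt(T)) = 1.0000000000 * 0.0454454387 / (0.9200 * 0.2000 * 0.2886173938) = 0.855756


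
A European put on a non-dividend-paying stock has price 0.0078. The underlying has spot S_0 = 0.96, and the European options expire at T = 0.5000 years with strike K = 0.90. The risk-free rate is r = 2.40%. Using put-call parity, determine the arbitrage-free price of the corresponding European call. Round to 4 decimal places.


Answer: Call price = 0.0785

Derivation:
Put-call parity: C - P = S_0 * exp(-qT) - K * exp(-rT).
S_0 * exp(-qT) = 0.9600 * 1.00000000 = 0.96000000
K * exp(-rT) = 0.9000 * 0.98807171 = 0.88926454
C = P + S*exp(-qT) - K*exp(-rT)
C = 0.0078 + 0.96000000 - 0.88926454 = 0.0785


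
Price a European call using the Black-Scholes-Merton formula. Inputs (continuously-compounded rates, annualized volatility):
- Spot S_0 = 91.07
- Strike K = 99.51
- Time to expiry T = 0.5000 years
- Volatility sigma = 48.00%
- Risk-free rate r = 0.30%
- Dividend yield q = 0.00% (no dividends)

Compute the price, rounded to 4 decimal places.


Answer: Price = 9.1018

Derivation:
d1 = (ln(S/K) + (r - q + 0.5*sigma^2) * T) / (sigma * sqrt(T)) = -0.08700271
d2 = d1 - sigma * sqrt(T) = -0.42641397
exp(-rT) = 0.99850112; exp(-qT) = 1.00000000
C = S_0 * exp(-qT) * N(d1) - K * exp(-rT) * N(d2)
N(d1) = 0.46533468; N(d2) = 0.33490311
C = 91.0700 * 1.00000000 * 0.46533468 - 99.5100 * 0.99850112 * 0.33490311 = 9.1018


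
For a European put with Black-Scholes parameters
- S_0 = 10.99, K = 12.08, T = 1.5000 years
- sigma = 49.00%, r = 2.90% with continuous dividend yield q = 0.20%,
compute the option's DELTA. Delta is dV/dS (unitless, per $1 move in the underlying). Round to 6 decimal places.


d1 = 0.2099722202; d2 = -0.3901527668
phi(d1) = 0.3902441540; exp(-qT) = 0.9970044955; exp(-rT) = 0.9574325541
N(-d1) = 0.4168446774
Delta = -exp(-qT) * N(-d1) = -0.9970044955 * 0.4168446774 = -0.415596

Answer: Delta = -0.415596


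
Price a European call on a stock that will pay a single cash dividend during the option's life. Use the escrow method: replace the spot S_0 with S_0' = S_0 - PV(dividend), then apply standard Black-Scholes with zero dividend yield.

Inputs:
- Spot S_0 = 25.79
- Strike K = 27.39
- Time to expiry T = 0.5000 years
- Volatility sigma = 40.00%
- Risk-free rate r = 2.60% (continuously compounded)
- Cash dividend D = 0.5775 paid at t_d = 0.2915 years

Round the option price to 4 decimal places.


PV(D) = D * exp(-r * t_d) = 0.5775 * 0.99244965 = 0.57313967
S_0' = S_0 - PV(D) = 25.7900 - 0.57313967 = 25.21686033
d1 = (ln(S_0'/K) + (r + sigma^2/2)*T) / (sigma*sqrt(T)) = -0.10488215
d2 = d1 - sigma*sqrt(T) = -0.38772486
exp(-rT) = 0.98708414
N(d1) = 0.45823466; N(d2) = 0.34910983
C = S_0' * N(d1) - K * exp(-rT) * N(d2) = 25.21686033 * 0.45823466 - 27.3900 * 0.98708414 * 0.34910983 = 2.1166

Answer: Price = 2.1166


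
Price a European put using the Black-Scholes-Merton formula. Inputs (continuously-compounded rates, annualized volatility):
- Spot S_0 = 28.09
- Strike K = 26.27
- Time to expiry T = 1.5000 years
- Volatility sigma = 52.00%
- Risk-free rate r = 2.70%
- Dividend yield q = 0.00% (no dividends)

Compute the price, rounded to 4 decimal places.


d1 = (ln(S/K) + (r - q + 0.5*sigma^2) * T) / (sigma * sqrt(T)) = 0.48720671
d2 = d1 - sigma * sqrt(T) = -0.14966062
exp(-rT) = 0.96030916; exp(-qT) = 1.00000000
P = K * exp(-rT) * N(-d2) - S_0 * exp(-qT) * N(-d1)
N(-d1) = 0.31305593; N(-d2) = 0.55948381
P = 26.2700 * 0.96030916 * 0.55948381 - 28.0900 * 1.00000000 * 0.31305593 = 5.3205

Answer: Price = 5.3205


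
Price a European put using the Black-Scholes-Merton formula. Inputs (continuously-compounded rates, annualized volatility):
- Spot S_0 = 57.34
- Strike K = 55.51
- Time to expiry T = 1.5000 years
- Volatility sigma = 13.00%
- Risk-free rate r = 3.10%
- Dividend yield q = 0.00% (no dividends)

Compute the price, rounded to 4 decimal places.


d1 = (ln(S/K) + (r - q + 0.5*sigma^2) * T) / (sigma * sqrt(T)) = 0.57538059
d2 = d1 - sigma * sqrt(T) = 0.41616376
exp(-rT) = 0.95456456; exp(-qT) = 1.00000000
P = K * exp(-rT) * N(-d2) - S_0 * exp(-qT) * N(-d1)
N(-d1) = 0.28251696; N(-d2) = 0.33864509
P = 55.5100 * 0.95456456 * 0.33864509 - 57.3400 * 1.00000000 * 0.28251696 = 1.7446

Answer: Price = 1.7446


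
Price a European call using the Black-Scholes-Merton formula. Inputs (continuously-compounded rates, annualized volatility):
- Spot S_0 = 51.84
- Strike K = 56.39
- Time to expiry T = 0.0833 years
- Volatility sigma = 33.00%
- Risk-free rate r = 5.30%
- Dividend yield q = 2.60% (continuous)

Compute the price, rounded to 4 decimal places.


Answer: Price = 0.5543

Derivation:
d1 = (ln(S/K) + (r - q + 0.5*sigma^2) * T) / (sigma * sqrt(T)) = -0.81207438
d2 = d1 - sigma * sqrt(T) = -0.90731812
exp(-rT) = 0.99559483; exp(-qT) = 0.99783654
C = S_0 * exp(-qT) * N(d1) - K * exp(-rT) * N(d2)
N(d1) = 0.20837448; N(d2) = 0.18211930
C = 51.8400 * 0.99783654 * 0.20837448 - 56.3900 * 0.99559483 * 0.18211930 = 0.5543


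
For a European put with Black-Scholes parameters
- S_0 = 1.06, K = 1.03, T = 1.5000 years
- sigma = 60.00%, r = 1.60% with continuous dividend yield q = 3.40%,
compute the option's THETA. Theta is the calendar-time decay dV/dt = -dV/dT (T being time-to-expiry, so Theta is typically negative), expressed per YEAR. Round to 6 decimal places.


Answer: Theta = -0.093777

Derivation:
d1 = 0.3697506208; d2 = -0.3650963021
phi(d1) = 0.3725826845; exp(-qT) = 0.9502786705; exp(-rT) = 0.9762857098
Theta = -S*exp(-qT)*phi(d1)*sigma/(2*sqrt(T)) + r*K*exp(-rT)*N(-d2) - q*S*exp(-qT)*N(-d1)
N(-d1) = 0.3557841553; N(-d2) = 0.6424802394; sqrt(T) = 1.2247448714
Term 1 = -1.0600 * 0.9502786705 * 0.3725826845 * 0.6000 / (2 * 1.2247448714) = -0.0919295511
Term 2 = 0.0160 * 1.0300 * 0.9762857098 * 0.6424802394 = 0.0103369857
Term 3 = -0.0340 * 1.0600 * 0.9502786705 * 0.3557841553 = -0.0121849112
Theta = -0.0919295511 + (0.0103369857) + (-0.0121849112) = -0.093777


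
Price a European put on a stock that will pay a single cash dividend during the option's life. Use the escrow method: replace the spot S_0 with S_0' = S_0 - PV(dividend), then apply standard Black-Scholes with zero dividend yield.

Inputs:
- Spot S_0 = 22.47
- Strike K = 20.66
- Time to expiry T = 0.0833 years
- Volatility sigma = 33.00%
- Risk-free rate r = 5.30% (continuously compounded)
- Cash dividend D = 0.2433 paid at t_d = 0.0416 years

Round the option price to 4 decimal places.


Answer: Price = 0.2386

Derivation:
PV(D) = D * exp(-r * t_d) = 0.2433 * 0.99779763 = 0.24276416
S_0' = S_0 - PV(D) = 22.4700 - 0.24276416 = 22.22723584
d1 = (ln(S_0'/K) + (r + sigma^2/2)*T) / (sigma*sqrt(T)) = 0.86167865
d2 = d1 - sigma*sqrt(T) = 0.76643492
exp(-rT) = 0.99559483
N(-d1) = 0.19443219; N(-d2) = 0.22170878
P = K * exp(-rT) * N(-d2) - S_0' * N(-d1) = 20.6600 * 0.99559483 * 0.22170878 - 22.22723584 * 0.19443219 = 0.2386


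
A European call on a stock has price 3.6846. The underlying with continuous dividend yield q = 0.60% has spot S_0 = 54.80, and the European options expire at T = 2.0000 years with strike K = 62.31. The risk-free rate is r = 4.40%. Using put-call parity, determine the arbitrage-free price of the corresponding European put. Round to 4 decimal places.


Answer: Put price = 6.5993

Derivation:
Put-call parity: C - P = S_0 * exp(-qT) - K * exp(-rT).
S_0 * exp(-qT) = 54.8000 * 0.98807171 = 54.14632986
K * exp(-rT) = 62.3100 * 0.91576088 = 57.06106023
P = C - S*exp(-qT) + K*exp(-rT)
P = 3.6846 - 54.14632986 + 57.06106023 = 6.5993


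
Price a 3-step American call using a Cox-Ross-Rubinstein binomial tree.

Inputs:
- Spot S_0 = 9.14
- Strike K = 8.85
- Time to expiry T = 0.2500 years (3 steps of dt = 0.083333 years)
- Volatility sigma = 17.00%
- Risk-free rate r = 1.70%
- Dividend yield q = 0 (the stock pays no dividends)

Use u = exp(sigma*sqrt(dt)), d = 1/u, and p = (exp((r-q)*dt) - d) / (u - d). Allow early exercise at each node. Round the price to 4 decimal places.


Answer: Price = V(0,0) = 0.5005

Derivation:
dt = T/N = 0.083333
u = exp(sigma*sqrt(dt)) = 1.050299; d = 1/u = 0.952110
p = (exp((r-q)*dt) - d) / (u - d) = 0.502172
Discount per step: exp(-r*dt) = 0.998584
Stock lattice S(k, i) with i counting down-moves:
  k=0: S(0,0) = 9.1400
  k=1: S(1,0) = 9.5997; S(1,1) = 8.7023
  k=2: S(2,0) = 10.0826; S(2,1) = 9.1400; S(2,2) = 8.2855
  k=3: S(3,0) = 10.5897; S(3,1) = 9.5997; S(3,2) = 8.7023; S(3,3) = 7.8887
Terminal payoffs V(N, i) = max(S_T - K, 0):
  V(3,0) = 1.739730; V(3,1) = 0.749732; V(3,2) = 0.000000; V(3,3) = 0.000000
Backward induction: V(k, i) = exp(-r*dt) * [p * V(k+1, i) + (1-p) * V(k+1, i+1)]; then take max(V_cont, immediate exercise) for American.
  V(2,0) = exp(-r*dt) * [p*1.739730 + (1-p)*0.749732] = 1.245116; exercise = 1.232588; V(2,0) = max -> 1.245116
  V(2,1) = exp(-r*dt) * [p*0.749732 + (1-p)*0.000000] = 0.375961; exercise = 0.290000; V(2,1) = max -> 0.375961
  V(2,2) = exp(-r*dt) * [p*0.000000 + (1-p)*0.000000] = 0.000000; exercise = 0.000000; V(2,2) = max -> 0.000000
  V(1,0) = exp(-r*dt) * [p*1.245116 + (1-p)*0.375961] = 0.811276; exercise = 0.749732; V(1,0) = max -> 0.811276
  V(1,1) = exp(-r*dt) * [p*0.375961 + (1-p)*0.000000] = 0.188530; exercise = 0.000000; V(1,1) = max -> 0.188530
  V(0,0) = exp(-r*dt) * [p*0.811276 + (1-p)*0.188530] = 0.500546; exercise = 0.290000; V(0,0) = max -> 0.500546


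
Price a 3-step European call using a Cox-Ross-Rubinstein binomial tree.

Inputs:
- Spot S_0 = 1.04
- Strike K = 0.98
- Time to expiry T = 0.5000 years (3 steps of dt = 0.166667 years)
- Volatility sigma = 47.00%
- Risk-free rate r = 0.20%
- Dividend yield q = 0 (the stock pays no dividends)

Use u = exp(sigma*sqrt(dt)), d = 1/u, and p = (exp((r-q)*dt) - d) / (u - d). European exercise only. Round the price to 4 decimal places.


Answer: Price = V(0,0) = 0.1750

Derivation:
dt = T/N = 0.166667
u = exp(sigma*sqrt(dt)) = 1.211521; d = 1/u = 0.825409
p = (exp((r-q)*dt) - d) / (u - d) = 0.453041
Discount per step: exp(-r*dt) = 0.999667
Stock lattice S(k, i) with i counting down-moves:
  k=0: S(0,0) = 1.0400
  k=1: S(1,0) = 1.2600; S(1,1) = 0.8584
  k=2: S(2,0) = 1.5265; S(2,1) = 1.0400; S(2,2) = 0.7086
  k=3: S(3,0) = 1.8494; S(3,1) = 1.2600; S(3,2) = 0.8584; S(3,3) = 0.5848
Terminal payoffs V(N, i) = max(S_T - K, 0):
  V(3,0) = 0.869381; V(3,1) = 0.279982; V(3,2) = 0.000000; V(3,3) = 0.000000
Backward induction: V(k, i) = exp(-r*dt) * [p * V(k+1, i) + (1-p) * V(k+1, i+1)].
  V(2,0) = exp(-r*dt) * [p*0.869381 + (1-p)*0.279982] = 0.546821
  V(2,1) = exp(-r*dt) * [p*0.279982 + (1-p)*0.000000] = 0.126801
  V(2,2) = exp(-r*dt) * [p*0.000000 + (1-p)*0.000000] = 0.000000
  V(1,0) = exp(-r*dt) * [p*0.546821 + (1-p)*0.126801] = 0.316982
  V(1,1) = exp(-r*dt) * [p*0.126801 + (1-p)*0.000000] = 0.057427
  V(0,0) = exp(-r*dt) * [p*0.316982 + (1-p)*0.057427] = 0.174958


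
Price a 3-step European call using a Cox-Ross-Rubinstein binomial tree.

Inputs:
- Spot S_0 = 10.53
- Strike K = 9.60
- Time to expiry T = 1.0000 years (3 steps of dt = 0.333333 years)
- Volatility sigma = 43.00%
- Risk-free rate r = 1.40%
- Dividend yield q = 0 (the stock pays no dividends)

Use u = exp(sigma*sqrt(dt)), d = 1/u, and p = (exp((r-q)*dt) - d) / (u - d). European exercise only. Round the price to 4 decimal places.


dt = T/N = 0.333333
u = exp(sigma*sqrt(dt)) = 1.281794; d = 1/u = 0.780157
p = (exp((r-q)*dt) - d) / (u - d) = 0.447576
Discount per step: exp(-r*dt) = 0.995344
Stock lattice S(k, i) with i counting down-moves:
  k=0: S(0,0) = 10.5300
  k=1: S(1,0) = 13.4973; S(1,1) = 8.2150
  k=2: S(2,0) = 17.3007; S(2,1) = 10.5300; S(2,2) = 6.4090
  k=3: S(3,0) = 22.1760; S(3,1) = 13.4973; S(3,2) = 8.2150; S(3,3) = 5.0000
Terminal payoffs V(N, i) = max(S_T - K, 0):
  V(3,0) = 12.575990; V(3,1) = 3.897290; V(3,2) = 0.000000; V(3,3) = 0.000000
Backward induction: V(k, i) = exp(-r*dt) * [p * V(k+1, i) + (1-p) * V(k+1, i+1)].
  V(2,0) = exp(-r*dt) * [p*12.575990 + (1-p)*3.897290] = 7.745441
  V(2,1) = exp(-r*dt) * [p*3.897290 + (1-p)*0.000000] = 1.736213
  V(2,2) = exp(-r*dt) * [p*0.000000 + (1-p)*0.000000] = 0.000000
  V(1,0) = exp(-r*dt) * [p*7.745441 + (1-p)*1.736213] = 4.405195
  V(1,1) = exp(-r*dt) * [p*1.736213 + (1-p)*0.000000] = 0.773470
  V(0,0) = exp(-r*dt) * [p*4.405195 + (1-p)*0.773470] = 2.387775

Answer: Price = V(0,0) = 2.3878


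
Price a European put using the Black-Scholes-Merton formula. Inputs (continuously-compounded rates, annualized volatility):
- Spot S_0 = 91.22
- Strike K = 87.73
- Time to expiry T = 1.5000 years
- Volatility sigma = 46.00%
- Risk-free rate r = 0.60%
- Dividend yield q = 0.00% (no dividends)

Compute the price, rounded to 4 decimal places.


Answer: Price = 17.6919

Derivation:
d1 = (ln(S/K) + (r - q + 0.5*sigma^2) * T) / (sigma * sqrt(T)) = 0.36690917
d2 = d1 - sigma * sqrt(T) = -0.19647347
exp(-rT) = 0.99104038; exp(-qT) = 1.00000000
P = K * exp(-rT) * N(-d2) - S_0 * exp(-qT) * N(-d1)
N(-d1) = 0.35684339; N(-d2) = 0.57788020
P = 87.7300 * 0.99104038 * 0.57788020 - 91.2200 * 1.00000000 * 0.35684339 = 17.6919


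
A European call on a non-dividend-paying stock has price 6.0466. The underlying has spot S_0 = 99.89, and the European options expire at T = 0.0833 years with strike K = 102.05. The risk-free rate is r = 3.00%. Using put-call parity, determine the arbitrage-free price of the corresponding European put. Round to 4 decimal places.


Answer: Put price = 7.9519

Derivation:
Put-call parity: C - P = S_0 * exp(-qT) - K * exp(-rT).
S_0 * exp(-qT) = 99.8900 * 1.00000000 = 99.89000000
K * exp(-rT) = 102.0500 * 0.99750412 = 101.79529544
P = C - S*exp(-qT) + K*exp(-rT)
P = 6.0466 - 99.89000000 + 101.79529544 = 7.9519


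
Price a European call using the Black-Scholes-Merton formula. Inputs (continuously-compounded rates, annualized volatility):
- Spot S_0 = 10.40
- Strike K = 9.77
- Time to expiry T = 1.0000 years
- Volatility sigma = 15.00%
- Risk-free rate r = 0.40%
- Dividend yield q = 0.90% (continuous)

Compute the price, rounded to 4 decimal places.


d1 = (ln(S/K) + (r - q + 0.5*sigma^2) * T) / (sigma * sqrt(T)) = 0.45826227
d2 = d1 - sigma * sqrt(T) = 0.30826227
exp(-rT) = 0.99600799; exp(-qT) = 0.99104038
C = S_0 * exp(-qT) * N(d1) - K * exp(-rT) * N(d2)
N(d1) = 0.67661799; N(d2) = 0.62105861
C = 10.4000 * 0.99104038 * 0.67661799 - 9.7700 * 0.99600799 * 0.62105861 = 0.9303

Answer: Price = 0.9303


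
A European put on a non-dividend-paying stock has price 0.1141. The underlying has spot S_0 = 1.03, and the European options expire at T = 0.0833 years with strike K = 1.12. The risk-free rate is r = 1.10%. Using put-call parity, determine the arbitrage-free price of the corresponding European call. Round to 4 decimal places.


Put-call parity: C - P = S_0 * exp(-qT) - K * exp(-rT).
S_0 * exp(-qT) = 1.0300 * 1.00000000 = 1.03000000
K * exp(-rT) = 1.1200 * 0.99908412 = 1.11897421
C = P + S*exp(-qT) - K*exp(-rT)
C = 0.1141 + 1.03000000 - 1.11897421 = 0.0251

Answer: Call price = 0.0251


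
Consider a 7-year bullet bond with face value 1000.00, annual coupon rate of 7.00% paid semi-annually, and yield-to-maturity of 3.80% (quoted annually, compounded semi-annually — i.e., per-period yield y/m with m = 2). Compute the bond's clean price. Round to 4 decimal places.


Answer: Price = 1195.0702

Derivation:
Coupon per period c = face * coupon_rate / m = 35.000000
Periods per year m = 2; per-period yield y/m = 0.019000
Number of cashflows N = 14
Cashflows (t years, CF_t, discount factor 1/(1+y/m)^(m*t), PV):
  t = 0.5000: CF_t = 35.000000, DF = 0.981354, PV = 34.347399
  t = 1.0000: CF_t = 35.000000, DF = 0.963056, PV = 33.706967
  t = 1.5000: CF_t = 35.000000, DF = 0.945099, PV = 33.078476
  t = 2.0000: CF_t = 35.000000, DF = 0.927477, PV = 32.461704
  t = 2.5000: CF_t = 35.000000, DF = 0.910184, PV = 31.856431
  t = 3.0000: CF_t = 35.000000, DF = 0.893213, PV = 31.262445
  t = 3.5000: CF_t = 35.000000, DF = 0.876558, PV = 30.679534
  t = 4.0000: CF_t = 35.000000, DF = 0.860214, PV = 30.107491
  t = 4.5000: CF_t = 35.000000, DF = 0.844175, PV = 29.546115
  t = 5.0000: CF_t = 35.000000, DF = 0.828434, PV = 28.995206
  t = 5.5000: CF_t = 35.000000, DF = 0.812988, PV = 28.454570
  t = 6.0000: CF_t = 35.000000, DF = 0.797829, PV = 27.924013
  t = 6.5000: CF_t = 35.000000, DF = 0.782953, PV = 27.403350
  t = 7.0000: CF_t = 1035.000000, DF = 0.768354, PV = 795.246513
Price P = sum_t PV_t = 1195.070215


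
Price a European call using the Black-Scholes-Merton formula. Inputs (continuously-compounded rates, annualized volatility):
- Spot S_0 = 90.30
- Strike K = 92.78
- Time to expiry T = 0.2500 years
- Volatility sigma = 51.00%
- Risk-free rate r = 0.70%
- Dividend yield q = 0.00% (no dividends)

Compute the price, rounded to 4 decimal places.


d1 = (ln(S/K) + (r - q + 0.5*sigma^2) * T) / (sigma * sqrt(T)) = 0.02811318
d2 = d1 - sigma * sqrt(T) = -0.22688682
exp(-rT) = 0.99825153; exp(-qT) = 1.00000000
C = S_0 * exp(-qT) * N(d1) - K * exp(-rT) * N(d2)
N(d1) = 0.51121406; N(d2) = 0.41025588
C = 90.3000 * 1.00000000 * 0.51121406 - 92.7800 * 0.99825153 * 0.41025588 = 8.1656

Answer: Price = 8.1656


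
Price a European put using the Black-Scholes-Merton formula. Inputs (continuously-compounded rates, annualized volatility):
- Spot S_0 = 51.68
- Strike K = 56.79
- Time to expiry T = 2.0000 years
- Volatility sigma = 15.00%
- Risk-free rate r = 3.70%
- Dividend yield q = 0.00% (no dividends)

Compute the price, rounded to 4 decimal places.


d1 = (ln(S/K) + (r - q + 0.5*sigma^2) * T) / (sigma * sqrt(T)) = 0.01042089
d2 = d1 - sigma * sqrt(T) = -0.20171114
exp(-rT) = 0.92867169; exp(-qT) = 1.00000000
P = K * exp(-rT) * N(-d2) - S_0 * exp(-qT) * N(-d1)
N(-d1) = 0.49584274; N(-d2) = 0.57992872
P = 56.7900 * 0.92867169 * 0.57992872 - 51.6800 * 1.00000000 * 0.49584274 = 4.9599

Answer: Price = 4.9599


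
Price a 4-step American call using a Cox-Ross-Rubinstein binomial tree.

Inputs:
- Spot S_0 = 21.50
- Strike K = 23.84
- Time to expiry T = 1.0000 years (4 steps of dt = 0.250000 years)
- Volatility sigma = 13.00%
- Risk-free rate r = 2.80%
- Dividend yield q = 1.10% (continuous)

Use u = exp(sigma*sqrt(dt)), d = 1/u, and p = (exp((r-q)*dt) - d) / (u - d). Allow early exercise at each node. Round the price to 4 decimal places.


dt = T/N = 0.250000
u = exp(sigma*sqrt(dt)) = 1.067159; d = 1/u = 0.937067
p = (exp((r-q)*dt) - d) / (u - d) = 0.516495
Discount per step: exp(-r*dt) = 0.993024
Stock lattice S(k, i) with i counting down-moves:
  k=0: S(0,0) = 21.5000
  k=1: S(1,0) = 22.9439; S(1,1) = 20.1470
  k=2: S(2,0) = 24.4848; S(2,1) = 21.5000; S(2,2) = 18.8791
  k=3: S(3,0) = 26.1292; S(3,1) = 22.9439; S(3,2) = 20.1470; S(3,3) = 17.6909
  k=4: S(4,0) = 27.8840; S(4,1) = 24.4848; S(4,2) = 21.5000; S(4,3) = 18.8791; S(4,4) = 16.5776
Terminal payoffs V(N, i) = max(S_T - K, 0):
  V(4,0) = 4.043997; V(4,1) = 0.644810; V(4,2) = 0.000000; V(4,3) = 0.000000; V(4,4) = 0.000000
Backward induction: V(k, i) = exp(-r*dt) * [p * V(k+1, i) + (1-p) * V(k+1, i+1)]; then take max(V_cont, immediate exercise) for American.
  V(3,0) = exp(-r*dt) * [p*4.043997 + (1-p)*0.644810] = 2.383727; exercise = 2.289186; V(3,0) = max -> 2.383727
  V(3,1) = exp(-r*dt) * [p*0.644810 + (1-p)*0.000000] = 0.330718; exercise = 0.000000; V(3,1) = max -> 0.330718
  V(3,2) = exp(-r*dt) * [p*0.000000 + (1-p)*0.000000] = 0.000000; exercise = 0.000000; V(3,2) = max -> 0.000000
  V(3,3) = exp(-r*dt) * [p*0.000000 + (1-p)*0.000000] = 0.000000; exercise = 0.000000; V(3,3) = max -> 0.000000
  V(2,0) = exp(-r*dt) * [p*2.383727 + (1-p)*0.330718] = 1.381382; exercise = 0.644810; V(2,0) = max -> 1.381382
  V(2,1) = exp(-r*dt) * [p*0.330718 + (1-p)*0.000000] = 0.169622; exercise = 0.000000; V(2,1) = max -> 0.169622
  V(2,2) = exp(-r*dt) * [p*0.000000 + (1-p)*0.000000] = 0.000000; exercise = 0.000000; V(2,2) = max -> 0.000000
  V(1,0) = exp(-r*dt) * [p*1.381382 + (1-p)*0.169622] = 0.789941; exercise = 0.000000; V(1,0) = max -> 0.789941
  V(1,1) = exp(-r*dt) * [p*0.169622 + (1-p)*0.000000] = 0.086998; exercise = 0.000000; V(1,1) = max -> 0.086998
  V(0,0) = exp(-r*dt) * [p*0.789941 + (1-p)*0.086998] = 0.446925; exercise = 0.000000; V(0,0) = max -> 0.446925

Answer: Price = V(0,0) = 0.4469


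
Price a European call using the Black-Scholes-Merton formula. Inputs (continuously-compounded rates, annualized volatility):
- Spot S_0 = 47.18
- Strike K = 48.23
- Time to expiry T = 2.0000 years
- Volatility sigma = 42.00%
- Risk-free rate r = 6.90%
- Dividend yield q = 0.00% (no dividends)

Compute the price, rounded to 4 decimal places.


Answer: Price = 13.1896

Derivation:
d1 = (ln(S/K) + (r - q + 0.5*sigma^2) * T) / (sigma * sqrt(T)) = 0.49226222
d2 = d1 - sigma * sqrt(T) = -0.10170748
exp(-rT) = 0.87109869; exp(-qT) = 1.00000000
C = S_0 * exp(-qT) * N(d1) - K * exp(-rT) * N(d2)
N(d1) = 0.68873301; N(d2) = 0.45949443
C = 47.1800 * 1.00000000 * 0.68873301 - 48.2300 * 0.87109869 * 0.45949443 = 13.1896


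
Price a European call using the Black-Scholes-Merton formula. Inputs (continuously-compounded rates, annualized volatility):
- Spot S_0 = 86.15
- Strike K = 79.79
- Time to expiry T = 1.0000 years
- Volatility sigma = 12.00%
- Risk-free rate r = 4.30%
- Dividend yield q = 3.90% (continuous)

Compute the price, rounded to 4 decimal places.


d1 = (ln(S/K) + (r - q + 0.5*sigma^2) * T) / (sigma * sqrt(T)) = 0.73243150
d2 = d1 - sigma * sqrt(T) = 0.61243150
exp(-rT) = 0.95791139; exp(-qT) = 0.96175071
C = S_0 * exp(-qT) * N(d1) - K * exp(-rT) * N(d2)
N(d1) = 0.76804738; N(d2) = 0.72987385
C = 86.1500 * 0.96175071 * 0.76804738 - 79.7900 * 0.95791139 * 0.72987385 = 7.8509

Answer: Price = 7.8509


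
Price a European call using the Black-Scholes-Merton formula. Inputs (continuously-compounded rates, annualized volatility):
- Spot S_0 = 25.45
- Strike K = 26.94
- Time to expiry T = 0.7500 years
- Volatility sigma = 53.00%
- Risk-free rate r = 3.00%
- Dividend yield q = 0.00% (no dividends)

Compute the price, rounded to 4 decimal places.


Answer: Price = 4.2681

Derivation:
d1 = (ln(S/K) + (r - q + 0.5*sigma^2) * T) / (sigma * sqrt(T)) = 0.15455791
d2 = d1 - sigma * sqrt(T) = -0.30443555
exp(-rT) = 0.97775124; exp(-qT) = 1.00000000
C = S_0 * exp(-qT) * N(d1) - K * exp(-rT) * N(d2)
N(d1) = 0.56141507; N(d2) = 0.38039804
C = 25.4500 * 1.00000000 * 0.56141507 - 26.9400 * 0.97775124 * 0.38039804 = 4.2681
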